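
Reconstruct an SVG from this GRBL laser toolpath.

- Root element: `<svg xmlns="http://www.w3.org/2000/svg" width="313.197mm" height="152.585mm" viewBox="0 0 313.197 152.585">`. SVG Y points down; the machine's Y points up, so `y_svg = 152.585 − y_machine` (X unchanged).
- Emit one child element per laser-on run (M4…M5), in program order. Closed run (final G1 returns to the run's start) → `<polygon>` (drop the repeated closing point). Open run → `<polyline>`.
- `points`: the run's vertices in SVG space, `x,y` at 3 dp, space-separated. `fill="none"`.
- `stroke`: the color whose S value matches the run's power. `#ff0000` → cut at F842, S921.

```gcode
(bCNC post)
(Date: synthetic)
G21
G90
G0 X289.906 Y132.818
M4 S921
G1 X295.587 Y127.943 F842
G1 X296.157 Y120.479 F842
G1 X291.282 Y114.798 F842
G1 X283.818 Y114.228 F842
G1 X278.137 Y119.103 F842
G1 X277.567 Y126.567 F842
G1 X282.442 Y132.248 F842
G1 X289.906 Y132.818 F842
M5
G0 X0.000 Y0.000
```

<svg xmlns="http://www.w3.org/2000/svg" width="313.197mm" height="152.585mm" viewBox="0 0 313.197 152.585">
  <polygon points="289.906,19.767 295.587,24.642 296.157,32.106 291.282,37.787 283.818,38.357 278.137,33.482 277.567,26.018 282.442,20.337" fill="none" stroke="#ff0000"/>
</svg>

y_svg = 152.585 − y_m. Every run uses S921, so all elements get stroke `#ff0000` (cut).

[1] closed run; points: 289.906,19.767 295.587,24.642 296.157,32.106 291.282,37.787 283.818,38.357 278.137,33.482 277.567,26.018 282.442,20.337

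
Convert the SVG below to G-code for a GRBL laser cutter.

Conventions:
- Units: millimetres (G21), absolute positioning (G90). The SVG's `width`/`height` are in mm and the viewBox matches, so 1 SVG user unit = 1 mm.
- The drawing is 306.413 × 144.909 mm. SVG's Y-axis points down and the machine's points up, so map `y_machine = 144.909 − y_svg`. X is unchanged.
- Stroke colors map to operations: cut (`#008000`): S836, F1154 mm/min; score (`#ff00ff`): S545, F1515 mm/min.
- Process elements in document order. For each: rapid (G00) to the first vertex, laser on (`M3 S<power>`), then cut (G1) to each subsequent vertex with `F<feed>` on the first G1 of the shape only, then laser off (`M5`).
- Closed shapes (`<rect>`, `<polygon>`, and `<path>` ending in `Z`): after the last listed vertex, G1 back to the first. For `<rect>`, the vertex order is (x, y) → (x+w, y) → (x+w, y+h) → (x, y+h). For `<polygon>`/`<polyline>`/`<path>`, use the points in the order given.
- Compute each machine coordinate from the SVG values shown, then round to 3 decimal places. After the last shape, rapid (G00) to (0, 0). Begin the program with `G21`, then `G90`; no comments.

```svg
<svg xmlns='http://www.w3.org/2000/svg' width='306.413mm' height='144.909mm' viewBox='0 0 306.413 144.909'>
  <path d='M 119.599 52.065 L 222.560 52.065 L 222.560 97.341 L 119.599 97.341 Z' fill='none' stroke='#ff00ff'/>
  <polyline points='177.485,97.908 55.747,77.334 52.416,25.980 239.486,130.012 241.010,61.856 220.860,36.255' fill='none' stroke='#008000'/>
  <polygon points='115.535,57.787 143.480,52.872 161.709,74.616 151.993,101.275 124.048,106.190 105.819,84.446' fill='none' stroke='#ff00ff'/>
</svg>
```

1 u = 1 mm; y_m = 144.909 − y.

[1] `<path>` rectangle, #ff00ff→score S545 F1515: (119.599,92.844) → (222.560,92.844) → (222.560,47.568) → (119.599,47.568) → (119.599,92.844) (closed)

[2] `<polyline>` open polyline, #008000→cut S836 F1154: (177.485,47.001) → (55.747,67.575) → (52.416,118.929) → (239.486,14.897) → (241.010,83.053) → (220.860,108.654)

[3] `<polygon>` regular polygon, #ff00ff→score S545 F1515: (115.535,87.122) → (143.480,92.037) → (161.709,70.293) → (151.993,43.634) → (124.048,38.719) → (105.819,60.463) → (115.535,87.122) (closed)

G21
G90
G00 X119.599 Y92.844
M3 S545
G1 X222.560 Y92.844 F1515
G1 X222.560 Y47.568
G1 X119.599 Y47.568
G1 X119.599 Y92.844
M5
G00 X177.485 Y47.001
M3 S836
G1 X55.747 Y67.575 F1154
G1 X52.416 Y118.929
G1 X239.486 Y14.897
G1 X241.010 Y83.053
G1 X220.860 Y108.654
M5
G00 X115.535 Y87.122
M3 S545
G1 X143.480 Y92.037 F1515
G1 X161.709 Y70.293
G1 X151.993 Y43.634
G1 X124.048 Y38.719
G1 X105.819 Y60.463
G1 X115.535 Y87.122
M5
G00 X0.000 Y0.000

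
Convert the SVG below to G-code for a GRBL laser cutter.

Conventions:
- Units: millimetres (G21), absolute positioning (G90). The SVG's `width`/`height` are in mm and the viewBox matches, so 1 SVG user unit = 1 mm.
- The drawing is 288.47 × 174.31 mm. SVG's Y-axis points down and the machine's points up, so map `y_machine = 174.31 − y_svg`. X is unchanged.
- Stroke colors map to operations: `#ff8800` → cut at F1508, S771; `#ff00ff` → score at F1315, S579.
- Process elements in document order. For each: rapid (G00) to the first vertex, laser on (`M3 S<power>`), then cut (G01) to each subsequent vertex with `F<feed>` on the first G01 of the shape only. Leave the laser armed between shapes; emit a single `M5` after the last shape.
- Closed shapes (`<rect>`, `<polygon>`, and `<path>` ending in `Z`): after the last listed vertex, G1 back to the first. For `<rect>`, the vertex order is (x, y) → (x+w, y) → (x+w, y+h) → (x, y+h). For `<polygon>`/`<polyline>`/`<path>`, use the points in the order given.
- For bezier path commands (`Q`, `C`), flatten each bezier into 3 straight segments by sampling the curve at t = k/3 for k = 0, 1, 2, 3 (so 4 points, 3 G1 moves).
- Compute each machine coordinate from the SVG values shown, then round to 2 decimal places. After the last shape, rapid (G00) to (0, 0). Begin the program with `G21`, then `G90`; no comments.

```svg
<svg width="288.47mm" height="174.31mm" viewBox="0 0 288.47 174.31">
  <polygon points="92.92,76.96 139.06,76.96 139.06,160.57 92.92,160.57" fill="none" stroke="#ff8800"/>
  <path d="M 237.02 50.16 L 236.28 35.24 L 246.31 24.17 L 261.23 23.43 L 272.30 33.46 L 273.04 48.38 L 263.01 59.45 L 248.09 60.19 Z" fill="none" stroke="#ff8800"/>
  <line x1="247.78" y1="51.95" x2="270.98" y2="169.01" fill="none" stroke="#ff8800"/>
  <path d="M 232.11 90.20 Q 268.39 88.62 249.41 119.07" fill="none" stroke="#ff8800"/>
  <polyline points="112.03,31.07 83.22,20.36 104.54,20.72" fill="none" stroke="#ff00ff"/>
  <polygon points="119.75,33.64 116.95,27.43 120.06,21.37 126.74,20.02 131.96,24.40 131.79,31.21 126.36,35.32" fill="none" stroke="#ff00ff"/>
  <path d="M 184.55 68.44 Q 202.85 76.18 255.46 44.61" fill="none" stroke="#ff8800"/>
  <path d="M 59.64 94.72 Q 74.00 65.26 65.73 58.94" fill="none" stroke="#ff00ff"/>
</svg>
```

G21
G90
G00 X92.92 Y97.35
M3 S771
G01 X139.06 Y97.35 F1508
G01 X139.06 Y13.74
G01 X92.92 Y13.74
G01 X92.92 Y97.35
G00 X237.02 Y124.15
M3 S771
G01 X236.28 Y139.07 F1508
G01 X246.31 Y150.14
G01 X261.23 Y150.88
G01 X272.30 Y140.85
G01 X273.04 Y125.93
G01 X263.01 Y114.86
G01 X248.09 Y114.12
G01 X237.02 Y124.15
G00 X247.78 Y122.36
M3 S771
G01 X270.98 Y5.30 F1508
G00 X232.11 Y84.11
M3 S771
G01 X250.16 Y81.60 F1508
G01 X255.92 Y71.98
G01 X249.41 Y55.24
G00 X112.03 Y143.24
M3 S579
G01 X83.22 Y153.95 F1315
G01 X104.54 Y153.59
G00 X119.75 Y140.67
M3 S579
G01 X116.95 Y146.88 F1315
G01 X120.06 Y152.94
G01 X126.74 Y154.29
G01 X131.96 Y149.91
G01 X131.79 Y143.10
G01 X126.36 Y138.99
G01 X119.75 Y140.67
G00 X184.55 Y105.87
M3 S771
G01 X200.56 Y105.08 F1508
G01 X224.20 Y113.02
G01 X255.46 Y129.70
G00 X59.64 Y79.59
M3 S579
G01 X66.70 Y96.66 F1315
G01 X68.73 Y108.59
G01 X65.73 Y115.37
M5
G00 X0.00 Y0.00

viewBox `0 0 288.47 174.31` with mm width/height → 1 unit = 1 mm. Flip: y_m = 174.31 − y_svg.

**Shape 1** — `<polygon>` rectangle, stroke `#ff8800` → cut (S771, F1508). Machine vertices: (92.92,97.35) → (139.06,97.35) → (139.06,13.74) → (92.92,13.74) → (92.92,97.35). Closed: final G1 returns to the first vertex.

**Shape 2** — `<path>` regular polygon, stroke `#ff8800` → cut (S771, F1508). Machine vertices: (237.02,124.15) → (236.28,139.07) → (246.31,150.14) → (261.23,150.88) → (272.30,140.85) → (273.04,125.93) → (263.01,114.86) → (248.09,114.12) → (237.02,124.15). Closed: final G1 returns to the first vertex.

**Shape 3** — `<line>` line segment, stroke `#ff8800` → cut (S771, F1508). Machine vertices: (247.78,122.36) → (270.98,5.30). Open path.

**Shape 4** — `<path>` quadratic bezier, stroke `#ff8800` → cut (S771, F1508). Control points (SVG): P0=(232.11,90.20), P1=(268.39,88.62), P2=(249.41,119.07); sampled at t=k/3. Machine vertices: (232.11,84.11) → (250.16,81.60) → (255.92,71.98) → (249.41,55.24). Open path.

**Shape 5** — `<polyline>` open polyline, stroke `#ff00ff` → score (S579, F1315). Machine vertices: (112.03,143.24) → (83.22,153.95) → (104.54,153.59). Open path.

**Shape 6** — `<polygon>` regular polygon, stroke `#ff00ff` → score (S579, F1315). Machine vertices: (119.75,140.67) → (116.95,146.88) → (120.06,152.94) → (126.74,154.29) → (131.96,149.91) → (131.79,143.10) → (126.36,138.99) → (119.75,140.67). Closed: final G1 returns to the first vertex.

**Shape 7** — `<path>` quadratic bezier, stroke `#ff8800` → cut (S771, F1508). Control points (SVG): P0=(184.55,68.44), P1=(202.85,76.18), P2=(255.46,44.61); sampled at t=k/3. Machine vertices: (184.55,105.87) → (200.56,105.08) → (224.20,113.02) → (255.46,129.70). Open path.

**Shape 8** — `<path>` quadratic bezier, stroke `#ff00ff` → score (S579, F1315). Control points (SVG): P0=(59.64,94.72), P1=(74.00,65.26), P2=(65.73,58.94); sampled at t=k/3. Machine vertices: (59.64,79.59) → (66.70,96.66) → (68.73,108.59) → (65.73,115.37). Open path.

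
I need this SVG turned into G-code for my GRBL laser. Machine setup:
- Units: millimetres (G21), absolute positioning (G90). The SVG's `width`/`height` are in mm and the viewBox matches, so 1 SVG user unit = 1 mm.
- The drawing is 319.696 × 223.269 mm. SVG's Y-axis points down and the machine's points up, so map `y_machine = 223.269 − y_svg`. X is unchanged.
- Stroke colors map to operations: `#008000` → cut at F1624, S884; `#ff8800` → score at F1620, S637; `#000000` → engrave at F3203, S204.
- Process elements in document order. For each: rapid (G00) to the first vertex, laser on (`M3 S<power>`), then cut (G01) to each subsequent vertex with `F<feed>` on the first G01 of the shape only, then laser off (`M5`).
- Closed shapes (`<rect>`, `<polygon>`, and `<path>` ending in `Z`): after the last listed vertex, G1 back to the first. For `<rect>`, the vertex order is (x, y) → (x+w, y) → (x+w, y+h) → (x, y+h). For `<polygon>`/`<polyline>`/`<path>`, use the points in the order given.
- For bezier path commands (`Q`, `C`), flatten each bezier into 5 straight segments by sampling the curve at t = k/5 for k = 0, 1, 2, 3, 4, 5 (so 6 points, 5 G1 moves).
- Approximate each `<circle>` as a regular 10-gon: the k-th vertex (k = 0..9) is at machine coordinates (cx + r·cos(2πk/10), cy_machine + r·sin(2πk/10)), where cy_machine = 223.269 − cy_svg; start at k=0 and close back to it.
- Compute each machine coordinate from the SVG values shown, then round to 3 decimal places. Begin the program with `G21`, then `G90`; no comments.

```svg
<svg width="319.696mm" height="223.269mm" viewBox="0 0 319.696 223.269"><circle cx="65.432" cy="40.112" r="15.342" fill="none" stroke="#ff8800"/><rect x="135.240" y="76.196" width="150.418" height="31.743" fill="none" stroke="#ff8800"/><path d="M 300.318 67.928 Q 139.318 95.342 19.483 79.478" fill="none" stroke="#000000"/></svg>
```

Since the viewBox matches the mm dimensions, user units are millimetres directly. The only transform is the Y-flip y_m = 223.269 − y_svg.

Shape 1 is a circle drawn with `<circle>`. Its stroke #ff8800 means score at S637, F1620. After flipping Y the toolpath is (80.774,183.157) → (77.844,192.175) → (70.173,197.748) → (60.691,197.748) → (53.020,192.175) → (50.090,183.157) → (53.020,174.139) → (60.691,168.566) → (70.173,168.566) → (77.844,174.139) → (80.774,183.157), returning to the start.

Shape 2 is a rectangle drawn with `<rect>`. Its stroke #ff8800 means score at S637, F1620. After flipping Y the toolpath is (135.240,147.073) → (285.658,147.073) → (285.658,115.330) → (135.240,115.330) → (135.240,147.073), returning to the start.

Shape 3 is a quadratic bezier drawn with `<path>`. Its stroke #000000 means engrave at S204, F3203. After flipping Y the toolpath is (300.318,155.341) → (237.565,146.107) → (178.104,140.334) → (121.937,138.024) → (69.064,139.177) → (19.483,143.791).

G21
G90
G00 X80.774 Y183.157
M3 S637
G01 X77.844 Y192.175 F1620
G01 X70.173 Y197.748
G01 X60.691 Y197.748
G01 X53.020 Y192.175
G01 X50.090 Y183.157
G01 X53.020 Y174.139
G01 X60.691 Y168.566
G01 X70.173 Y168.566
G01 X77.844 Y174.139
G01 X80.774 Y183.157
M5
G00 X135.240 Y147.073
M3 S637
G01 X285.658 Y147.073 F1620
G01 X285.658 Y115.330
G01 X135.240 Y115.330
G01 X135.240 Y147.073
M5
G00 X300.318 Y155.341
M3 S204
G01 X237.565 Y146.107 F3203
G01 X178.104 Y140.334
G01 X121.937 Y138.024
G01 X69.064 Y139.177
G01 X19.483 Y143.791
M5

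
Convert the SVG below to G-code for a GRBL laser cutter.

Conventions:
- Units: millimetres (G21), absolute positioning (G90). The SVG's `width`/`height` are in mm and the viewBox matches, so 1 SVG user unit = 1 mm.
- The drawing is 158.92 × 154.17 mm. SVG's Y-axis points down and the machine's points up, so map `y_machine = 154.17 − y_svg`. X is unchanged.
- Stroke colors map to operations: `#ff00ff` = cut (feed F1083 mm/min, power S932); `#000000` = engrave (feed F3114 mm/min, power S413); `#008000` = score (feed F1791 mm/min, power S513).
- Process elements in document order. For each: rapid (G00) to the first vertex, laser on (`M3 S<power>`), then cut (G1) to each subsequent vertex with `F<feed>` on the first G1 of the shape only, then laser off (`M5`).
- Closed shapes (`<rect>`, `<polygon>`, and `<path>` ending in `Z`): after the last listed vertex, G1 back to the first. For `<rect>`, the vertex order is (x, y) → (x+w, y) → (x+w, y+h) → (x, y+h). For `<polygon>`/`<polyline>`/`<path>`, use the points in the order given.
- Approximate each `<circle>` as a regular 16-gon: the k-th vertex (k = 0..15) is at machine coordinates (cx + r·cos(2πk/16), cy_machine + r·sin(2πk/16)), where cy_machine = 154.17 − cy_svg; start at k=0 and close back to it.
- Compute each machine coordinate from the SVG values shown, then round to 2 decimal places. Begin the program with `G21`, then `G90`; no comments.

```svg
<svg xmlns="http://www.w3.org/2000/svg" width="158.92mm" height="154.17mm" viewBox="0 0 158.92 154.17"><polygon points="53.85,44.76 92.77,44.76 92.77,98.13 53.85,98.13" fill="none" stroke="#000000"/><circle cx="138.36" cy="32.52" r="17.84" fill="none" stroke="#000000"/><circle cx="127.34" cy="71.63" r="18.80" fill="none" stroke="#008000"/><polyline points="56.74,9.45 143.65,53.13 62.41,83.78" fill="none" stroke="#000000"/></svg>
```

G21
G90
G00 X53.85 Y109.41
M3 S413
G1 X92.77 Y109.41 F3114
G1 X92.77 Y56.04
G1 X53.85 Y56.04
G1 X53.85 Y109.41
M5
G00 X156.20 Y121.65
M3 S413
G1 X154.84 Y128.48 F3114
G1 X150.97 Y134.26
G1 X145.19 Y138.13
G1 X138.36 Y139.49
G1 X131.53 Y138.13
G1 X125.75 Y134.26
G1 X121.88 Y128.48
G1 X120.52 Y121.65
G1 X121.88 Y114.82
G1 X125.75 Y109.04
G1 X131.53 Y105.17
G1 X138.36 Y103.81
G1 X145.19 Y105.17
G1 X150.97 Y109.04
G1 X154.84 Y114.82
G1 X156.20 Y121.65
M5
G00 X146.14 Y82.54
M3 S513
G1 X144.71 Y89.73 F1791
G1 X140.63 Y95.83
G1 X134.53 Y99.91
G1 X127.34 Y101.34
G1 X120.15 Y99.91
G1 X114.05 Y95.83
G1 X109.97 Y89.73
G1 X108.54 Y82.54
G1 X109.97 Y75.35
G1 X114.05 Y69.25
G1 X120.15 Y65.17
G1 X127.34 Y63.74
G1 X134.53 Y65.17
G1 X140.63 Y69.25
G1 X144.71 Y75.35
G1 X146.14 Y82.54
M5
G00 X56.74 Y144.72
M3 S413
G1 X143.65 Y101.04 F3114
G1 X62.41 Y70.39
M5

viewBox `0 0 158.92 154.17` with mm width/height → 1 unit = 1 mm. Flip: y_m = 154.17 − y_svg.

**Shape 1** — `<polygon>` rectangle, stroke `#000000` → engrave (S413, F3114). Machine vertices: (53.85,109.41) → (92.77,109.41) → (92.77,56.04) → (53.85,56.04) → (53.85,109.41). Closed: final G1 returns to the first vertex.

**Shape 2** — `<circle>` circle, stroke `#000000` → engrave (S413, F3114). Machine vertices: (156.20,121.65) → (154.84,128.48) → (150.97,134.26) → (145.19,138.13) → (138.36,139.49) → (131.53,138.13) → (125.75,134.26) → (121.88,128.48) → (120.52,121.65) → (121.88,114.82) → (125.75,109.04) → (131.53,105.17) → (138.36,103.81) → (145.19,105.17) → (150.97,109.04) → (154.84,114.82) → (156.20,121.65). Closed: final G1 returns to the first vertex.

**Shape 3** — `<circle>` circle, stroke `#008000` → score (S513, F1791). Machine vertices: (146.14,82.54) → (144.71,89.73) → (140.63,95.83) → (134.53,99.91) → (127.34,101.34) → (120.15,99.91) → (114.05,95.83) → (109.97,89.73) → (108.54,82.54) → (109.97,75.35) → (114.05,69.25) → (120.15,65.17) → (127.34,63.74) → (134.53,65.17) → (140.63,69.25) → (144.71,75.35) → (146.14,82.54). Closed: final G1 returns to the first vertex.

**Shape 4** — `<polyline>` open polyline, stroke `#000000` → engrave (S413, F3114). Machine vertices: (56.74,144.72) → (143.65,101.04) → (62.41,70.39). Open path.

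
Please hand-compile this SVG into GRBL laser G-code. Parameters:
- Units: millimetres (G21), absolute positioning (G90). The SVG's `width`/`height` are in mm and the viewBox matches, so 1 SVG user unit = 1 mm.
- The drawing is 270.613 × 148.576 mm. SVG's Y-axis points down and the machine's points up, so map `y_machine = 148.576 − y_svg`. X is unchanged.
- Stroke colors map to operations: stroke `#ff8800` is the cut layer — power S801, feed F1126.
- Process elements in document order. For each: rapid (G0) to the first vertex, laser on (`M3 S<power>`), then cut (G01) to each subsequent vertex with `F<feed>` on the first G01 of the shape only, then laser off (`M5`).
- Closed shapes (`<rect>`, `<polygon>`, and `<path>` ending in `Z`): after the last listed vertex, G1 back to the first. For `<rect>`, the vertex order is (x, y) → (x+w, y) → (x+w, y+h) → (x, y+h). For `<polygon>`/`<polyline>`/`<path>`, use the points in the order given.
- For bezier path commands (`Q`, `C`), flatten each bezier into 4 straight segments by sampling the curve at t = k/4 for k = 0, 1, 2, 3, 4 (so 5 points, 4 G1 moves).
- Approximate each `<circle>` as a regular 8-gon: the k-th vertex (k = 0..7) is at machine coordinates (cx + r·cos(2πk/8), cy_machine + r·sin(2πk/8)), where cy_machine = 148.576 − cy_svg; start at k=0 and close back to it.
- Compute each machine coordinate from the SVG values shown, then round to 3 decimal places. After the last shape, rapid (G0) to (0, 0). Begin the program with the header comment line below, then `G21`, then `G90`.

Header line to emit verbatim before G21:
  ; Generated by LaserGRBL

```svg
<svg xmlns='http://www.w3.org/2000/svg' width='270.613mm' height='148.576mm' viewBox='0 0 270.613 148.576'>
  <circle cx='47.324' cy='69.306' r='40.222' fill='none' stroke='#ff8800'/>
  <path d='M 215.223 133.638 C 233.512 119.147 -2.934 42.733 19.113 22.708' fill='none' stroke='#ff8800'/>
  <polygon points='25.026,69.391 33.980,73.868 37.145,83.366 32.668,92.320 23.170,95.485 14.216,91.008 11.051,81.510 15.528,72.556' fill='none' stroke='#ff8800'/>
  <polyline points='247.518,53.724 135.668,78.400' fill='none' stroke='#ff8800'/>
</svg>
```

; Generated by LaserGRBL
G21
G90
G0 X87.546 Y79.270
M3 S801
G01 X75.765 Y107.711 F1126
G01 X47.324 Y119.492
G01 X18.883 Y107.711
G01 X7.102 Y79.270
G01 X18.883 Y50.829
G01 X47.324 Y39.048
G01 X75.765 Y50.829
G01 X87.546 Y79.270
M5
G0 X215.223 Y14.938
M3 S801
G01 X189.196 Y35.568 F1126
G01 X115.759 Y68.328
G01 X43.026 Y102.125
G01 X19.113 Y125.868
M5
G0 X25.026 Y79.185
M3 S801
G01 X33.980 Y74.708 F1126
G01 X37.145 Y65.210
G01 X32.668 Y56.256
G01 X23.170 Y53.091
G01 X14.216 Y57.568
G01 X11.051 Y67.066
G01 X15.528 Y76.020
G01 X25.026 Y79.185
M5
G0 X247.518 Y94.852
M3 S801
G01 X135.668 Y70.176 F1126
M5
G0 X0.000 Y0.000

viewBox `0 0 270.613 148.576` with mm width/height → 1 unit = 1 mm. Flip: y_m = 148.576 − y_svg.

**Shape 1** — `<circle>` circle, stroke `#ff8800` → cut (S801, F1126). Machine vertices: (87.546,79.270) → (75.765,107.711) → (47.324,119.492) → (18.883,107.711) → (7.102,79.270) → (18.883,50.829) → (47.324,39.048) → (75.765,50.829) → (87.546,79.270). Closed: final G1 returns to the first vertex.

**Shape 2** — `<path>` cubic bezier, stroke `#ff8800` → cut (S801, F1126). Control points (SVG): P0=(215.223,133.638), P1=(233.512,119.147), P2=(-2.934,42.733), P3=(19.113,22.708); sampled at t=k/4. Machine vertices: (215.223,14.938) → (189.196,35.568) → (115.759,68.328) → (43.026,102.125) → (19.113,125.868). Open path.

**Shape 3** — `<polygon>` regular polygon, stroke `#ff8800` → cut (S801, F1126). Machine vertices: (25.026,79.185) → (33.980,74.708) → (37.145,65.210) → (32.668,56.256) → (23.170,53.091) → (14.216,57.568) → (11.051,67.066) → (15.528,76.020) → (25.026,79.185). Closed: final G1 returns to the first vertex.

**Shape 4** — `<polyline>` line segment, stroke `#ff8800` → cut (S801, F1126). Machine vertices: (247.518,94.852) → (135.668,70.176). Open path.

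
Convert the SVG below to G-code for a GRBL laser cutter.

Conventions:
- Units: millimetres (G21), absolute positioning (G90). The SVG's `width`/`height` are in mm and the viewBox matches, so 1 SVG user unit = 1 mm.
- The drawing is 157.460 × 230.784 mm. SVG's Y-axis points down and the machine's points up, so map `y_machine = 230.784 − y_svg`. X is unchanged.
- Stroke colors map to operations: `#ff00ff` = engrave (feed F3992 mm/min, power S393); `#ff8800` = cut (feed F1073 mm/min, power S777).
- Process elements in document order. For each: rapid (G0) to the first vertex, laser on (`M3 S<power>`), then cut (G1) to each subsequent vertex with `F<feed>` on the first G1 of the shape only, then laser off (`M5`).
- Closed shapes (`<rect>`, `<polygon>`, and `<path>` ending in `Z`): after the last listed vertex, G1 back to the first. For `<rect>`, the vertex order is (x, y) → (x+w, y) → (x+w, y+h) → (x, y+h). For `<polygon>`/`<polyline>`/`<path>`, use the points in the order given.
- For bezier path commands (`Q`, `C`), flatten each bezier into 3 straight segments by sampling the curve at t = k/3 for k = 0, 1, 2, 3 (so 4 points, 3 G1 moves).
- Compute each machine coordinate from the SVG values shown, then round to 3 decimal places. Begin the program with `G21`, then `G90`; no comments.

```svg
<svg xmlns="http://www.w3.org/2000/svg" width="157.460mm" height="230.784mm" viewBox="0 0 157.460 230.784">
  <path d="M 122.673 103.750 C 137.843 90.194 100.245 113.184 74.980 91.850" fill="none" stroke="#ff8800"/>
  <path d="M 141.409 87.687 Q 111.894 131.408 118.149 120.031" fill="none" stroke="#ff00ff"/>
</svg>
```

Since the viewBox matches the mm dimensions, user units are millimetres directly. The only transform is the Y-flip y_m = 230.784 − y_svg.

Shape 1 is a cubic bezier drawn with `<path>`. Its stroke #ff8800 means cut at S777, F1073. After flipping Y the toolpath is (122.673,127.034) → (122.665,131.403) → (101.945,129.379) → (74.980,138.934).

Shape 2 is a quadratic bezier drawn with `<path>`. Its stroke #ff00ff means engrave at S393, F3992. After flipping Y the toolpath is (141.409,143.097) → (125.707,120.072) → (117.953,109.290) → (118.149,110.753).

G21
G90
G0 X122.673 Y127.034
M3 S777
G1 X122.665 Y131.403 F1073
G1 X101.945 Y129.379
G1 X74.980 Y138.934
M5
G0 X141.409 Y143.097
M3 S393
G1 X125.707 Y120.072 F3992
G1 X117.953 Y109.290
G1 X118.149 Y110.753
M5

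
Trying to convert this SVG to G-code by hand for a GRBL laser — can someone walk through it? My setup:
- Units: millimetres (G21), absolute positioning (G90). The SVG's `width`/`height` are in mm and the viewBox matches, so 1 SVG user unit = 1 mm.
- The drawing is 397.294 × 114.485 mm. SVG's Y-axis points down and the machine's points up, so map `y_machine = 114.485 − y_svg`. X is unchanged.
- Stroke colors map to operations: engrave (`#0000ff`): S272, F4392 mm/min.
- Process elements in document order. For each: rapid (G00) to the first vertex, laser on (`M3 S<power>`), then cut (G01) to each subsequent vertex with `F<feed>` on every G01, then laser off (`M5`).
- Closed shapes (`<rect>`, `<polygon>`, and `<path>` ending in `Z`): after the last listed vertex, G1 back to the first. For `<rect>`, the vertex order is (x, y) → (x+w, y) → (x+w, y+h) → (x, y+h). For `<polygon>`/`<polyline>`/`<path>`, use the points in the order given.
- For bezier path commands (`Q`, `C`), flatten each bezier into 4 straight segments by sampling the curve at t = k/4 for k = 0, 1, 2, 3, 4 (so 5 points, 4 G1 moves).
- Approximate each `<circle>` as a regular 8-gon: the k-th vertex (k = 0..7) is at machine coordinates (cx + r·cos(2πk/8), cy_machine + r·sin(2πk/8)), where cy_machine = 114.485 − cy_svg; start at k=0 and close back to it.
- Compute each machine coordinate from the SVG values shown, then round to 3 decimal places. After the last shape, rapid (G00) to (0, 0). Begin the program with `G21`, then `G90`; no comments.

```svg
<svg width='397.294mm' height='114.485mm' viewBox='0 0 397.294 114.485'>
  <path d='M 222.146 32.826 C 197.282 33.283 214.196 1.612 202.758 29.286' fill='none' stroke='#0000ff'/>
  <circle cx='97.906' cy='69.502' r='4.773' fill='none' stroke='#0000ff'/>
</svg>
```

G21
G90
G00 X222.146 Y81.659
M3 S272
G01 X210.236 Y85.911 F4392
G01 X207.417 Y93.635 F4392
G01 X207.116 Y96.257 F4392
G01 X202.758 Y85.199 F4392
M5
G00 X102.679 Y44.983
M3 S272
G01 X101.281 Y48.358 F4392
G01 X97.906 Y49.756 F4392
G01 X94.531 Y48.358 F4392
G01 X93.133 Y44.983 F4392
G01 X94.531 Y41.608 F4392
G01 X97.906 Y40.210 F4392
G01 X101.281 Y41.608 F4392
G01 X102.679 Y44.983 F4392
M5
G00 X0.000 Y0.000

1 u = 1 mm; y_m = 114.485 − y.

[1] `<path>` cubic bezier, #0000ff→engrave S272 F4392: (222.146,81.659) → (210.236,85.911) → (207.417,93.635) → (207.116,96.257) → (202.758,85.199)

[2] `<circle>` circle, #0000ff→engrave S272 F4392: (102.679,44.983) → (101.281,48.358) → (97.906,49.756) → (94.531,48.358) → (93.133,44.983) → (94.531,41.608) → (97.906,40.210) → (101.281,41.608) → (102.679,44.983) (closed)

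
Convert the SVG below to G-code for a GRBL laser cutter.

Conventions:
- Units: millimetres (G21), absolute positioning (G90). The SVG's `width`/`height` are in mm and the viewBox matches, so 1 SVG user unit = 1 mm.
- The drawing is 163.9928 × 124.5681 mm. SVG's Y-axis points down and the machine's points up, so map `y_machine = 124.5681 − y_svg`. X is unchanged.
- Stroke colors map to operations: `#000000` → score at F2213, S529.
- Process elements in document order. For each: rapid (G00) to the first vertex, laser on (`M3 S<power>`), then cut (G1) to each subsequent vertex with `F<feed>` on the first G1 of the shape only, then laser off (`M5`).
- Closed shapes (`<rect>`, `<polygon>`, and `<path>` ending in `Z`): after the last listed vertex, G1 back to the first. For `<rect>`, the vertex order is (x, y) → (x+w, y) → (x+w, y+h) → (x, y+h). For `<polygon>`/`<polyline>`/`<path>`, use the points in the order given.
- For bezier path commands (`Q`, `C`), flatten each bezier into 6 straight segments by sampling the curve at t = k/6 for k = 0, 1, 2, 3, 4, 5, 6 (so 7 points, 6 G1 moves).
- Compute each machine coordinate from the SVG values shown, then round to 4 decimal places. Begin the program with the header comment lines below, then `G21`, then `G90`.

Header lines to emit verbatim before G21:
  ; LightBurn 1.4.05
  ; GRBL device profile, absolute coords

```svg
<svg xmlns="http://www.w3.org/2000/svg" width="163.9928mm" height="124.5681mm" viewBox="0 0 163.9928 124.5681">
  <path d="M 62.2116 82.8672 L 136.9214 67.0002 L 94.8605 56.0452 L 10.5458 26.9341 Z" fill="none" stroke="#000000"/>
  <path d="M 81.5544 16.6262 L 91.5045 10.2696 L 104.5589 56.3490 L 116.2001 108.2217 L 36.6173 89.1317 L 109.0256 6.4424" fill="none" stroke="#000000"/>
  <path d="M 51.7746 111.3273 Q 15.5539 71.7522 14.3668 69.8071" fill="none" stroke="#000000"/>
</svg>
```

1 u = 1 mm; y_m = 124.5681 − y.

[1] `<path>` closed polygon, #000000→score S529 F2213: (62.2116,41.7009) → (136.9214,57.5679) → (94.8605,68.5229) → (10.5458,97.6340) → (62.2116,41.7009) (closed)

[2] `<path>` open polyline, #000000→score S529 F2213: (81.5544,107.9419) → (91.5045,114.2985) → (104.5589,68.2191) → (116.2001,16.3464) → (36.6173,35.4364) → (109.0256,118.1257)

[3] `<path>` quadratic bezier, #000000→score S529 F2213: (51.7746,13.2408) → (40.6742,25.3872) → (31.5201,35.4431) → (24.3123,43.4084) → (19.0508,49.2832) → (15.7357,53.0674) → (14.3668,54.7610)

; LightBurn 1.4.05
; GRBL device profile, absolute coords
G21
G90
G00 X62.2116 Y41.7009
M3 S529
G1 X136.9214 Y57.5679 F2213
G1 X94.8605 Y68.5229
G1 X10.5458 Y97.6340
G1 X62.2116 Y41.7009
M5
G00 X81.5544 Y107.9419
M3 S529
G1 X91.5045 Y114.2985 F2213
G1 X104.5589 Y68.2191
G1 X116.2001 Y16.3464
G1 X36.6173 Y35.4364
G1 X109.0256 Y118.1257
M5
G00 X51.7746 Y13.2408
M3 S529
G1 X40.6742 Y25.3872 F2213
G1 X31.5201 Y35.4431
G1 X24.3123 Y43.4084
G1 X19.0508 Y49.2832
G1 X15.7357 Y53.0674
G1 X14.3668 Y54.7610
M5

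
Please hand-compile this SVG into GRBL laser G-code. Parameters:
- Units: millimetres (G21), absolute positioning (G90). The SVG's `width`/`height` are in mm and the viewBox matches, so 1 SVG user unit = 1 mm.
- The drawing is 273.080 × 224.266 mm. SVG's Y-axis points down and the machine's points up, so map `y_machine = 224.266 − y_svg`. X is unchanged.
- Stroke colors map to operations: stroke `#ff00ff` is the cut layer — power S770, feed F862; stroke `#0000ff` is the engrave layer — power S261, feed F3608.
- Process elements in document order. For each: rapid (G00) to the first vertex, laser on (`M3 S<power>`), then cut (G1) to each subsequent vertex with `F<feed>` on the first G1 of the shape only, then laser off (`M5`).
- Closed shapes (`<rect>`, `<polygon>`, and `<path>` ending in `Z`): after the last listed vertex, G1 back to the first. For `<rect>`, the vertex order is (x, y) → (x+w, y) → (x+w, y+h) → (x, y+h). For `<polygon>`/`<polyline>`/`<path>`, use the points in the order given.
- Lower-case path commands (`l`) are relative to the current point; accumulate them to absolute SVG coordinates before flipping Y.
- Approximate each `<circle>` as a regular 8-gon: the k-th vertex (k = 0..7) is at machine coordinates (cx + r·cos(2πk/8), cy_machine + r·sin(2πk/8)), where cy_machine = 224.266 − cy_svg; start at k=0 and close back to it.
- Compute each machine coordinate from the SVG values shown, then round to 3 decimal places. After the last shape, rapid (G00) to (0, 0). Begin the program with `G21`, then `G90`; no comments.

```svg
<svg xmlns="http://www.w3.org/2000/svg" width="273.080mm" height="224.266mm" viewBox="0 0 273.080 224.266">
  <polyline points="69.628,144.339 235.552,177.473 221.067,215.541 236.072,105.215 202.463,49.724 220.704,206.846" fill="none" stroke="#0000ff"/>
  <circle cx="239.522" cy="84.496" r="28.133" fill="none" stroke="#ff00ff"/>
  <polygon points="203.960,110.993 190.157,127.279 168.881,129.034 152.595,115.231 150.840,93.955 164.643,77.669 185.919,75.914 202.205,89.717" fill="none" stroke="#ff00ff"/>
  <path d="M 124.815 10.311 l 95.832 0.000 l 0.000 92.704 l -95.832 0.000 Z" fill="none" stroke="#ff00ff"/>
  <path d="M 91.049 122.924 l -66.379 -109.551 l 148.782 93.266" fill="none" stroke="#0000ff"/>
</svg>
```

viewBox `0 0 273.080 224.266` with mm width/height → 1 unit = 1 mm. Flip: y_m = 224.266 − y_svg.

**Shape 1** — `<polyline>` open polyline, stroke `#0000ff` → engrave (S261, F3608). Machine vertices: (69.628,79.927) → (235.552,46.793) → (221.067,8.725) → (236.072,119.051) → (202.463,174.542) → (220.704,17.420). Open path.

**Shape 2** — `<circle>` circle, stroke `#ff00ff` → cut (S770, F862). Machine vertices: (267.655,139.770) → (259.415,159.663) → (239.522,167.903) → (219.629,159.663) → (211.389,139.770) → (219.629,119.877) → (239.522,111.637) → (259.415,119.877) → (267.655,139.770). Closed: final G1 returns to the first vertex.

**Shape 3** — `<polygon>` regular polygon, stroke `#ff00ff` → cut (S770, F862). Machine vertices: (203.960,113.273) → (190.157,96.987) → (168.881,95.232) → (152.595,109.035) → (150.840,130.311) → (164.643,146.597) → (185.919,148.352) → (202.205,134.549) → (203.960,113.273). Closed: final G1 returns to the first vertex.

**Shape 4** — `<path>` rectangle, stroke `#ff00ff` → cut (S770, F862). Machine vertices: (124.815,213.955) → (220.647,213.955) → (220.647,121.251) → (124.815,121.251) → (124.815,213.955). Closed: final G1 returns to the first vertex.

**Shape 5** — `<path>` open polyline, stroke `#0000ff` → engrave (S261, F3608). Machine vertices: (91.049,101.342) → (24.670,210.893) → (173.452,117.627). Open path.

G21
G90
G00 X69.628 Y79.927
M3 S261
G1 X235.552 Y46.793 F3608
G1 X221.067 Y8.725
G1 X236.072 Y119.051
G1 X202.463 Y174.542
G1 X220.704 Y17.420
M5
G00 X267.655 Y139.770
M3 S770
G1 X259.415 Y159.663 F862
G1 X239.522 Y167.903
G1 X219.629 Y159.663
G1 X211.389 Y139.770
G1 X219.629 Y119.877
G1 X239.522 Y111.637
G1 X259.415 Y119.877
G1 X267.655 Y139.770
M5
G00 X203.960 Y113.273
M3 S770
G1 X190.157 Y96.987 F862
G1 X168.881 Y95.232
G1 X152.595 Y109.035
G1 X150.840 Y130.311
G1 X164.643 Y146.597
G1 X185.919 Y148.352
G1 X202.205 Y134.549
G1 X203.960 Y113.273
M5
G00 X124.815 Y213.955
M3 S770
G1 X220.647 Y213.955 F862
G1 X220.647 Y121.251
G1 X124.815 Y121.251
G1 X124.815 Y213.955
M5
G00 X91.049 Y101.342
M3 S261
G1 X24.670 Y210.893 F3608
G1 X173.452 Y117.627
M5
G00 X0.000 Y0.000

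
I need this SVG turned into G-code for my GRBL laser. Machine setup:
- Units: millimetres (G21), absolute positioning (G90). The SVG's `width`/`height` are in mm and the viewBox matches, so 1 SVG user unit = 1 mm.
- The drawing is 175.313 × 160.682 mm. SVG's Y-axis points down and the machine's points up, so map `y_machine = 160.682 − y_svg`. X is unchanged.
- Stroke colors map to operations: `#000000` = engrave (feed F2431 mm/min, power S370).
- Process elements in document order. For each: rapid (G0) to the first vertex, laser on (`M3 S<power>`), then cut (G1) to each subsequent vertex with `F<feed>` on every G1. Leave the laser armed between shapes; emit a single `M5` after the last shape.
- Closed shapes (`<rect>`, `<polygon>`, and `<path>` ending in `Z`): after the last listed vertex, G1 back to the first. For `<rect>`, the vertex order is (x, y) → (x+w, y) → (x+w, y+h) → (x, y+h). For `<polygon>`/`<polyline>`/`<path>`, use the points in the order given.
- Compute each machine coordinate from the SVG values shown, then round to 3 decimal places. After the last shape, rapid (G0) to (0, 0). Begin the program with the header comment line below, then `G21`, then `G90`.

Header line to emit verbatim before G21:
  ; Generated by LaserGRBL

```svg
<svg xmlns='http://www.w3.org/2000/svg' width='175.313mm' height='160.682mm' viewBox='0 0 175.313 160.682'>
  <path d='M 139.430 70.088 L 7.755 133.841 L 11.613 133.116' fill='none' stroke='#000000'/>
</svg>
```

1 u = 1 mm; y_m = 160.682 − y.

[1] `<path>` open polyline, #000000→engrave S370 F2431: (139.430,90.594) → (7.755,26.841) → (11.613,27.566)

; Generated by LaserGRBL
G21
G90
G0 X139.430 Y90.594
M3 S370
G1 X7.755 Y26.841 F2431
G1 X11.613 Y27.566 F2431
M5
G0 X0.000 Y0.000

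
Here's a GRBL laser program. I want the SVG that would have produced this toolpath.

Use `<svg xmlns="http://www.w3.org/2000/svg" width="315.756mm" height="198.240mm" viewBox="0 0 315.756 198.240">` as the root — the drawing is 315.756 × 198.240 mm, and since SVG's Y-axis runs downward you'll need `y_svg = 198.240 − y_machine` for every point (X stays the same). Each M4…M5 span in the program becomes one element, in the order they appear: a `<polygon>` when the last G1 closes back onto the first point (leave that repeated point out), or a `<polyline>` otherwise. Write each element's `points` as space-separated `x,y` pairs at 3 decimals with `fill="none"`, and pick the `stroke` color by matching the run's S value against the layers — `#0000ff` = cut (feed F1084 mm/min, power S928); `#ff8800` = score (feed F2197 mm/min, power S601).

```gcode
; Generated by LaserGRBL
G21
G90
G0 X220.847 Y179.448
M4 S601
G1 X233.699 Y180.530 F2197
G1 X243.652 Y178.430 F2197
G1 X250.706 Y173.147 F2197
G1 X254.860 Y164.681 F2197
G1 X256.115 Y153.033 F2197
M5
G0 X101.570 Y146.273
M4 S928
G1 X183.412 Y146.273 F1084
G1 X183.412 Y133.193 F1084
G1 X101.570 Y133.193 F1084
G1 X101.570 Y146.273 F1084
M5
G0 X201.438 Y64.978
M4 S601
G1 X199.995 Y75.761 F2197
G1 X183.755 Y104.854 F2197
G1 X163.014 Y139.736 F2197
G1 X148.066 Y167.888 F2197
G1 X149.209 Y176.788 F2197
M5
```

<svg xmlns="http://www.w3.org/2000/svg" width="315.756mm" height="198.240mm" viewBox="0 0 315.756 198.240">
  <polyline points="220.847,18.792 233.699,17.710 243.652,19.810 250.706,25.093 254.860,33.559 256.115,45.207" fill="none" stroke="#ff8800"/>
  <polygon points="101.570,51.967 183.412,51.967 183.412,65.047 101.570,65.047" fill="none" stroke="#0000ff"/>
  <polyline points="201.438,133.262 199.995,122.479 183.755,93.386 163.014,58.504 148.066,30.352 149.209,21.452" fill="none" stroke="#ff8800"/>
</svg>

Each laser-on run becomes one SVG element. Flip Y back into SVG space with y_svg = 198.240 − y_machine.

Run 1: power S601 maps to stroke `#ff8800` (score). The run is open, so emit a `<polyline>` with points (Y-flipped): 220.847,18.792 233.699,17.710 243.652,19.810 250.706,25.093 254.860,33.559 256.115,45.207.

Run 2: power S928 maps to stroke `#0000ff` (cut). The run returns to its start, so emit a `<polygon>` with points (Y-flipped): 101.570,51.967 183.412,51.967 183.412,65.047 101.570,65.047.

Run 3: power S601 maps to stroke `#ff8800` (score). The run is open, so emit a `<polyline>` with points (Y-flipped): 201.438,133.262 199.995,122.479 183.755,93.386 163.014,58.504 148.066,30.352 149.209,21.452.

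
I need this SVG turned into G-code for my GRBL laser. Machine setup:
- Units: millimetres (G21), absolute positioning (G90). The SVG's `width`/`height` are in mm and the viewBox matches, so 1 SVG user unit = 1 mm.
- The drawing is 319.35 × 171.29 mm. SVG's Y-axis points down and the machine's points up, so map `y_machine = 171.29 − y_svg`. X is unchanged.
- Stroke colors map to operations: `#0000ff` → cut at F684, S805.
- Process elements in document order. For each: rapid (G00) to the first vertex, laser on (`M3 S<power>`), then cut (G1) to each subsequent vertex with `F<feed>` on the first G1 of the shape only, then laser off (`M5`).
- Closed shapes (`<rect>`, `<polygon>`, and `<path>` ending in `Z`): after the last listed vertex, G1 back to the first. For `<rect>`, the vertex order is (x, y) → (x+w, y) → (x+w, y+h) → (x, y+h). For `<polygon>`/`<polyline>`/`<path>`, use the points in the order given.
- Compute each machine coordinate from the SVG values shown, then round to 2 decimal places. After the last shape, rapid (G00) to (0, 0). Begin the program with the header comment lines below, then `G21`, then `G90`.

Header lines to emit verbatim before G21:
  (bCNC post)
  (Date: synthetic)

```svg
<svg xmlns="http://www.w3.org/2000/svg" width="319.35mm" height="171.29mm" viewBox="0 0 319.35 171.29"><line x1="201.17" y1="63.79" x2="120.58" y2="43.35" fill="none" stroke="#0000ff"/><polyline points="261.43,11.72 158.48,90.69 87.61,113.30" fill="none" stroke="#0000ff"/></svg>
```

1 u = 1 mm; y_m = 171.29 − y.

[1] `<line>` line segment, #0000ff→cut S805 F684: (201.17,107.50) → (120.58,127.94)

[2] `<polyline>` open polyline, #0000ff→cut S805 F684: (261.43,159.57) → (158.48,80.60) → (87.61,57.99)

(bCNC post)
(Date: synthetic)
G21
G90
G00 X201.17 Y107.50
M3 S805
G1 X120.58 Y127.94 F684
M5
G00 X261.43 Y159.57
M3 S805
G1 X158.48 Y80.60 F684
G1 X87.61 Y57.99
M5
G00 X0.00 Y0.00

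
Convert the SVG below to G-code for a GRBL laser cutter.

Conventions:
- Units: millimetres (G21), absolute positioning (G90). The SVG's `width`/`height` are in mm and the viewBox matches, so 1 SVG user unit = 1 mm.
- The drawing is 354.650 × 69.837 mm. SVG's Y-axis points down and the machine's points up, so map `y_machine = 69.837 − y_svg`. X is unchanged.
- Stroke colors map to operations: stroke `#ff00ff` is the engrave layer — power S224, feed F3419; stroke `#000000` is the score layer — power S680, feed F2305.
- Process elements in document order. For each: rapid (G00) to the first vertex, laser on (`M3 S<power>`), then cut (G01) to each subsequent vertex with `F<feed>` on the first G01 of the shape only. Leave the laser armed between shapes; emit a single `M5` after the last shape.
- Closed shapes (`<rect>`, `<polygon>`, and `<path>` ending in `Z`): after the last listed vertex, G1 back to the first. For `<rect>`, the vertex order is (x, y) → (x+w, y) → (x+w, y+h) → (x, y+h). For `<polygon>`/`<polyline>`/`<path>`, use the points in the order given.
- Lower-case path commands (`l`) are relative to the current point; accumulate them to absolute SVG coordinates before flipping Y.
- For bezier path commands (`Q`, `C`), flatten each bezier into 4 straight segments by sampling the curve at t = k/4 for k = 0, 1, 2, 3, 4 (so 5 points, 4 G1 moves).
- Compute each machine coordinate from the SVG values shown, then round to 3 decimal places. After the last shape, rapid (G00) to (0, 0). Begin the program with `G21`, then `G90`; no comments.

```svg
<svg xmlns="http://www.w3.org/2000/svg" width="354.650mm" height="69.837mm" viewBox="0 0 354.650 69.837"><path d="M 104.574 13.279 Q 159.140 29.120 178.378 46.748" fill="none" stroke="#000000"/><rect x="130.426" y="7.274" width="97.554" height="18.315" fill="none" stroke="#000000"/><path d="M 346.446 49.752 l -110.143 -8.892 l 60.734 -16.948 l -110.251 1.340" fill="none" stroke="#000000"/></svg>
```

G21
G90
G00 X104.574 Y56.558
M3 S680
G01 X129.649 Y48.526 F2305
G01 X150.308 Y40.270
G01 X166.551 Y31.791
G01 X178.378 Y23.089
G00 X130.426 Y62.563
M3 S680
G01 X227.980 Y62.563 F2305
G01 X227.980 Y44.248
G01 X130.426 Y44.248
G01 X130.426 Y62.563
G00 X346.446 Y20.085
M3 S680
G01 X236.303 Y28.977 F2305
G01 X297.037 Y45.925
G01 X186.786 Y44.585
M5
G00 X0.000 Y0.000

Since the viewBox matches the mm dimensions, user units are millimetres directly. The only transform is the Y-flip y_m = 69.837 − y_svg.

Shape 1 is a quadratic bezier drawn with `<path>`. Its stroke #000000 means score at S680, F2305. After flipping Y the toolpath is (104.574,56.558) → (129.649,48.526) → (150.308,40.270) → (166.551,31.791) → (178.378,23.089).

Shape 2 is a rectangle drawn with `<rect>`. Its stroke #000000 means score at S680, F2305. After flipping Y the toolpath is (130.426,62.563) → (227.980,62.563) → (227.980,44.248) → (130.426,44.248) → (130.426,62.563), returning to the start.

Shape 3 is a open polyline drawn with `<path>`. Its stroke #000000 means score at S680, F2305. After flipping Y the toolpath is (346.446,20.085) → (236.303,28.977) → (297.037,45.925) → (186.786,44.585).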